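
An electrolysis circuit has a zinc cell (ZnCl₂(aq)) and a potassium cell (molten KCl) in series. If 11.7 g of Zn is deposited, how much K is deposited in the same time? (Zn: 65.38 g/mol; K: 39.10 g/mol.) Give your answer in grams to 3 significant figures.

14.0 g

n(Zn) = 11.7 / 65.38 = 0.1790 mol
Zn²⁺ + 2e⁻ → Zn, so n(e⁻) = 2 × 0.1790 = 0.3580 mol
Since the cells are in series, n(e⁻) in the K cell is also 0.3580 mol.
K⁺ + e⁻ → K, so n(K) = 0.3580 mol
m(K) = 0.3580 × 39.10 = 14.0 g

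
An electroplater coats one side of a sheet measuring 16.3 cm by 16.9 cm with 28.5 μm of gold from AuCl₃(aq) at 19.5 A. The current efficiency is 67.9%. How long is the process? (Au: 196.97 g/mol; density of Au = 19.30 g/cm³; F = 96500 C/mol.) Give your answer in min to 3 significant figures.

Plated area = 16.3 × 16.9 = 275.5 cm²
Volume = 275.5 × 28.5×10⁻⁴ cm = 0.7852 cm³
m(Au) = 0.7852 × 19.30 = 15.15 g
n(Au) = 15.15 / 196.97 = 0.07692 mol; n(e⁻) = 3 × 0.07692 = 0.2308 mol
Q = 0.2308 × 96500 / 0.679 = 32800 C
t = 32800 / 19.5 = 1682 s = 28.0 min

28.0 min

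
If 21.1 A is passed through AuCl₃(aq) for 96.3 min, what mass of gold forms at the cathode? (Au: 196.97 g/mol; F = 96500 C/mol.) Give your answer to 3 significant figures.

Charge passed = 21.1 × 5778 = 1.219×10^5 C
Moles of electrons = 1.219×10^5 / 96500 = 1.263 mol
Au³⁺ + 3e⁻ → Au, so n(Au) = 1.263 / 3 = 0.4210 mol
m = 0.4210 × 196.97 = 82.9 g

82.9 g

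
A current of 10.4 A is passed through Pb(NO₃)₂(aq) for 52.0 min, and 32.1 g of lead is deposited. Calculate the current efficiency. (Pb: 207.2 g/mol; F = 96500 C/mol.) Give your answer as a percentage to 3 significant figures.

92.1%

Q = 10.4 × 3120 = 32450 C
n(e⁻) = 32450 / 96500 = 0.3363 mol
Pb²⁺ + 2e⁻ → Pb, so theoretical n(Pb) = 0.1682 mol → 34.85 g
Efficiency = 32.1 / 34.85 = 0.9211 = 92.1%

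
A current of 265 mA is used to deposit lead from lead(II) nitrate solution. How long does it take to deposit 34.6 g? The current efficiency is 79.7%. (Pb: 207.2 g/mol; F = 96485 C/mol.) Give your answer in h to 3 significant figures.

n(Pb) = 34.6 / 207.2 = 0.1670 mol
Pb²⁺ + 2e⁻ → Pb, so n(e⁻) = 2 × 0.1670 = 0.3340 mol
Q = 0.3340 × 96485 / 0.797 = 40430 C
t = Q / I = 40430 / 0.265 = 1.526×10^5 s = 42.4 h

42.4 h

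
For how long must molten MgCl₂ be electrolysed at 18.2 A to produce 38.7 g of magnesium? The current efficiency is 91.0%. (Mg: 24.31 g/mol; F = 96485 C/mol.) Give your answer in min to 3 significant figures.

309 min

n(Mg) = 38.7 / 24.31 = 1.592 mol
Mg²⁺ + 2e⁻ → Mg, so n(e⁻) = 2 × 1.592 = 3.184 mol
Q = 3.184 × 96485 / 0.910 = 3.376×10^5 C
t = Q / I = 3.376×10^5 / 18.2 = 18550 s = 309 min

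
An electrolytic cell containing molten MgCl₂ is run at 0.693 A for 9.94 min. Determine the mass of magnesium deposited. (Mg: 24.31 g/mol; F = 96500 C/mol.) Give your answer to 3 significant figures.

0.0521 g

Charge passed = 0.693 × 596.4 = 413.3 C
Moles of electrons = 413.3 / 96500 = 0.004283 mol
Mg²⁺ + 2e⁻ → Mg, so n(Mg) = 0.004283 / 2 = 0.002142 mol
m = 0.002142 × 24.31 = 0.0521 g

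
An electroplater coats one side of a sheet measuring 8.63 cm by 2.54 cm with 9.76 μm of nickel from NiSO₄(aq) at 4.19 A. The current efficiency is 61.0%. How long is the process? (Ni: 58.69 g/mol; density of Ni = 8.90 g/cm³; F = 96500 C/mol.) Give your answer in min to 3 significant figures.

4.08 min

Plated area = 8.63 × 2.54 = 21.92 cm²
Volume = 21.92 × 9.76×10⁻⁴ cm = 0.02139 cm³
m(Ni) = 0.02139 × 8.90 = 0.1904 g
n(Ni) = 0.1904 / 58.69 = 0.003244 mol; n(e⁻) = 2 × 0.003244 = 0.006488 mol
Q = 0.006488 × 96500 / 0.610 = 1026 C
t = 1026 / 4.19 = 244.9 s = 4.08 min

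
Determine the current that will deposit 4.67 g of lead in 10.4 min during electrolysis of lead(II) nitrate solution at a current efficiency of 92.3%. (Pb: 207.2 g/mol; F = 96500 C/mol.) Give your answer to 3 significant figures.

n(Pb) = 4.67 / 207.2 = 0.02254 mol
Pb²⁺ + 2e⁻ → Pb, so n(e⁻) = 2 × 0.02254 = 0.04508 mol
Q = 0.04508 × 96500 / 0.923 = 4713 C
I = Q / t = 4713 / 624 s = 7.55 A

7.55 A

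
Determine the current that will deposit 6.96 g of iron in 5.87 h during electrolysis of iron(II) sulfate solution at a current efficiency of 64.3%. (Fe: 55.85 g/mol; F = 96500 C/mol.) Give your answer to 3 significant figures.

1.77 A

n(Fe) = 6.96 / 55.85 = 0.1246 mol
Fe²⁺ + 2e⁻ → Fe, so n(e⁻) = 2 × 0.1246 = 0.2492 mol
Q = 0.2492 × 96500 / 0.643 = 37400 C
I = Q / t = 37400 / 21132 s = 1.77 A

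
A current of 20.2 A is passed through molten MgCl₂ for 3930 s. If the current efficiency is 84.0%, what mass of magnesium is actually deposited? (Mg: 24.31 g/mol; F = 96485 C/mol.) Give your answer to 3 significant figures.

8.40 g

Q = 20.2 × 3930 = 79390 C
n(e⁻) = 79390 / 96485 = 0.8228 mol
Mg²⁺ + 2e⁻ → Mg, so theoretical m(Mg) = 0.4114 × 24.31 = 10.00 g
Actual mass = 84.0% × 10.00 = 8.40 g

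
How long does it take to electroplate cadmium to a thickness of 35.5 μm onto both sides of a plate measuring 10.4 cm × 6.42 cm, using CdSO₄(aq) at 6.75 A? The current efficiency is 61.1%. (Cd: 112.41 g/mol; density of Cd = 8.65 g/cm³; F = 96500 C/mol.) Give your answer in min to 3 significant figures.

28.5 min

Plated area = 2 × 10.4 × 6.42 = 133.5 cm²
Volume = 133.5 × 35.5×10⁻⁴ cm = 0.4739 cm³
m(Cd) = 0.4739 × 8.65 = 4.099 g
n(Cd) = 4.099 / 112.41 = 0.03646 mol; n(e⁻) = 2 × 0.03646 = 0.07292 mol
Q = 0.07292 × 96500 / 0.611 = 11520 C
t = 11520 / 6.75 = 1707 s = 28.5 min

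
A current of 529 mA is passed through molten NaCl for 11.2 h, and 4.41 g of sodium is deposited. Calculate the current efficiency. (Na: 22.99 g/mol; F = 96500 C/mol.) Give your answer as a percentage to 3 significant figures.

86.8%

Q = 0.529 × 40320 = 21330 C
n(e⁻) = 21330 / 96500 = 0.2210 mol
Na⁺ + e⁻ → Na, so theoretical n(Na) = 0.2210 mol → 5.081 g
Efficiency = 4.41 / 5.081 = 0.8679 = 86.8%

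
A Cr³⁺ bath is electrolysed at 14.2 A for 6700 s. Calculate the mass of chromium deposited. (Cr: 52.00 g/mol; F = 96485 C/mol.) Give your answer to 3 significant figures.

17.1 g

Q = 14.2 A × 6700 s = 95140 C
Moles of electrons = 95140 / 96485 = 0.9861 mol
Cr³⁺ + 3e⁻ → Cr, so n(Cr) = 0.9861 / 3 = 0.3287 mol
m = 0.3287 × 52.00 = 17.1 g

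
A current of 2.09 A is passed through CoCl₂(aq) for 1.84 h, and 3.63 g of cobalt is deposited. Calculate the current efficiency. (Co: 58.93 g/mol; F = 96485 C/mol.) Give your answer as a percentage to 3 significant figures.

Q = 2.09 × 6624 = 13840 C
n(e⁻) = 13840 / 96485 = 0.1434 mol
Co²⁺ + 2e⁻ → Co, so theoretical n(Co) = 0.07170 mol → 4.225 g
Efficiency = 3.63 / 4.225 = 0.8592 = 85.9%

85.9%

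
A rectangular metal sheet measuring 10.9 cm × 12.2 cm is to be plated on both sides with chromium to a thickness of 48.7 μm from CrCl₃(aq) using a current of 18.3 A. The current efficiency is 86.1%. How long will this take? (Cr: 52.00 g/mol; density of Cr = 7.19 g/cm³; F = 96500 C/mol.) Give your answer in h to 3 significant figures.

Plated area = 2 × 10.9 × 12.2 = 266.0 cm²
Volume = 266.0 × 48.7×10⁻⁴ cm = 1.295 cm³
m(Cr) = 1.295 × 7.19 = 9.311 g
n(Cr) = 9.311 / 52.00 = 0.1791 mol; n(e⁻) = 3 × 0.1791 = 0.5373 mol
Q = 0.5373 × 96500 / 0.861 = 60220 C
t = 60220 / 18.3 = 3291 s = 0.914 h

0.914 h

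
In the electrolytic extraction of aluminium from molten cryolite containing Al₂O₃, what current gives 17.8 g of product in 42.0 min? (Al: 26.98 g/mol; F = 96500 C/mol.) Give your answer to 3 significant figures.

n(Al) = 17.8 / 26.98 = 0.6597 mol
Al³⁺ + 3e⁻ → Al, so n(e⁻) = 3 × 0.6597 = 1.979 mol
Q = 1.979 × 96500 = 1.910×10^5 C
I = Q / t = 1.910×10^5 / 2520 s = 75.8 A

75.8 A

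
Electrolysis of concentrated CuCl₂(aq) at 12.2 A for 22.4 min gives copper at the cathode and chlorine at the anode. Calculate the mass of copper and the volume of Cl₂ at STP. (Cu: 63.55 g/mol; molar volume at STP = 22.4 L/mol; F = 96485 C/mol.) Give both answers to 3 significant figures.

Q = 12.2 × 1344 = 16400 C; n(e⁻) = 16400 / 96485 = 0.1700 mol
Cathode: Cu²⁺ + 2e⁻ → Cu → n(Cu) = 0.1700/2 = 0.08500 mol → 5.40 g
Anode: 2Cl⁻ → Cl₂ + 2e⁻ → n(Cl₂) = 0.1700/2 = 0.08500 mol → 1.90 L

5.40 g Cu; 1.90 L Cl₂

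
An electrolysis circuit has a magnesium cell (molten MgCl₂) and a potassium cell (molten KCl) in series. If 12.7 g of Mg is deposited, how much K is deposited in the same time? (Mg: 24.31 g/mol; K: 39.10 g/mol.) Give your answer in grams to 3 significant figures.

40.9 g

n(Mg) = 12.7 / 24.31 = 0.5224 mol
Mg²⁺ + 2e⁻ → Mg, so n(e⁻) = 2 × 0.5224 = 1.045 mol
In series, the same 1.045 mol of electrons flows through the second cell.
K⁺ + e⁻ → K, so n(K) = 1.045 mol
m(K) = 1.045 × 39.10 = 40.9 g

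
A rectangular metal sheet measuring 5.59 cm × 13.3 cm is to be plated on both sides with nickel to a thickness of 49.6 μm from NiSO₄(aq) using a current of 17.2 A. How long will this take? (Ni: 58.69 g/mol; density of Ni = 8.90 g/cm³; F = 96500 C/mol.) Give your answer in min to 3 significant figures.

Plated area = 2 × 5.59 × 13.3 = 148.7 cm²
Volume = 148.7 × 49.6×10⁻⁴ cm = 0.7376 cm³
m(Ni) = 0.7376 × 8.90 = 6.565 g
n(Ni) = 6.565 / 58.69 = 0.1119 mol; n(e⁻) = 2 × 0.1119 = 0.2238 mol
Q = 0.2238 × 96500 = 21600 C
t = 21600 / 17.2 = 1256 s = 20.9 min

20.9 min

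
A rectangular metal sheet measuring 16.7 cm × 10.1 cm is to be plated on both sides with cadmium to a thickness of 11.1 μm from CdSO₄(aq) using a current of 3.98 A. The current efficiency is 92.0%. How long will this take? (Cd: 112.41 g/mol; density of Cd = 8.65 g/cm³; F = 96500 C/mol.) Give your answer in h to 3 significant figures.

Plated area = 2 × 16.7 × 10.1 = 337.3 cm²
Volume = 337.3 × 11.1×10⁻⁴ cm = 0.3744 cm³
m(Cd) = 0.3744 × 8.65 = 3.239 g
n(Cd) = 3.239 / 112.41 = 0.02881 mol; n(e⁻) = 2 × 0.02881 = 0.05762 mol
Q = 0.05762 × 96500 / 0.920 = 6044 C
t = 6044 / 3.98 = 1519 s = 0.422 h

0.422 h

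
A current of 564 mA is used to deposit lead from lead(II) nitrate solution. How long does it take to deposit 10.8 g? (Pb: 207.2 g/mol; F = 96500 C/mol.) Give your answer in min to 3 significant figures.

297 min

n(Pb) = 10.8 / 207.2 = 0.05212 mol
Pb²⁺ + 2e⁻ → Pb, so n(e⁻) = 2 × 0.05212 = 0.1042 mol
Q = 0.1042 × 96500 = 10060 C
t = Q / I = 10060 / 0.564 = 17840 s = 297 min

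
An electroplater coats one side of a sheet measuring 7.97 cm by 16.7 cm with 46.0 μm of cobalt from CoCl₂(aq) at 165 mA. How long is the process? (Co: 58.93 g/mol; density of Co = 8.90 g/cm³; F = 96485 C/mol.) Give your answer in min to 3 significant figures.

1800 min

Plated area = 7.97 × 16.7 = 133.1 cm²
Volume = 133.1 × 46.0×10⁻⁴ cm = 0.6123 cm³
m(Co) = 0.6123 × 8.90 = 5.449 g
n(Co) = 5.449 / 58.93 = 0.09247 mol; n(e⁻) = 2 × 0.09247 = 0.1849 mol
Q = 0.1849 × 96485 = 17840 C
t = 17840 / 0.165 = 1.081×10^5 s = 1800 min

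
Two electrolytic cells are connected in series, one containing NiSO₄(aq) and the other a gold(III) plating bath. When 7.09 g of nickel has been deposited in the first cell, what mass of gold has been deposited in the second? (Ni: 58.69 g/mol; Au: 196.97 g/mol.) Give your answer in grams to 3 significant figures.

n(Ni) = 7.09 / 58.69 = 0.1208 mol
Ni²⁺ + 2e⁻ → Ni, so n(e⁻) = 2 × 0.1208 = 0.2416 mol
Same current for the same time ⇒ same n(e⁻) = 0.2416 mol in both cells.
Au³⁺ + 3e⁻ → Au, so n(Au) = 0.2416 / 3 = 0.08053 mol
m(Au) = 0.08053 × 196.97 = 15.9 g

15.9 g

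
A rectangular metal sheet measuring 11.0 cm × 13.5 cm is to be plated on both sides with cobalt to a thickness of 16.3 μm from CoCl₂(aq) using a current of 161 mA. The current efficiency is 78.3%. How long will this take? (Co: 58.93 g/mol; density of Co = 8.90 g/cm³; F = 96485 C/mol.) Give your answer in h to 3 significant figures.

31.1 h

Plated area = 2 × 11.0 × 13.5 = 297.0 cm²
Volume = 297.0 × 16.3×10⁻⁴ cm = 0.4841 cm³
m(Co) = 0.4841 × 8.90 = 4.308 g
n(Co) = 4.308 / 58.93 = 0.07310 mol; n(e⁻) = 2 × 0.07310 = 0.1462 mol
Q = 0.1462 × 96485 / 0.783 = 18020 C
t = 18020 / 0.161 = 1.119×10^5 s = 31.1 h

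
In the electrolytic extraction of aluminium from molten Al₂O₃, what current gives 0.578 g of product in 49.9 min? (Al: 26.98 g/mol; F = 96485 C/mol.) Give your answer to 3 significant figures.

n(Al) = 0.578 / 26.98 = 0.02142 mol
Al³⁺ + 3e⁻ → Al, so n(e⁻) = 3 × 0.02142 = 0.06426 mol
Q = 0.06426 × 96485 = 6200 C
I = Q / t = 6200 / 2994 s = 2.07 A

2.07 A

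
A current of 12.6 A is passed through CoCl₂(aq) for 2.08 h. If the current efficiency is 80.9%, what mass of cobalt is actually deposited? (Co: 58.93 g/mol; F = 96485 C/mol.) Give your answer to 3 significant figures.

Q = 12.6 × 7488 = 94350 C
n(e⁻) = 94350 / 96485 = 0.9779 mol
Co²⁺ + 2e⁻ → Co, so theoretical m(Co) = 0.4890 × 58.93 = 28.82 g
Actual mass = 80.9% × 28.82 = 23.3 g

23.3 g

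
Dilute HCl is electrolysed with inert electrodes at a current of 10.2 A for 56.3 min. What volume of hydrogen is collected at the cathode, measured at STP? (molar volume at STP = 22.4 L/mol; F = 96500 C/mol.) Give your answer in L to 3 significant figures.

Q = 10.2 A × 3378 s = 34460 C
Moles of electrons = 34460 / 96500 = 0.3571 mol
2H⁺ + 2e⁻ → H₂, so n(H₂) = 0.3571 / 2 = 0.1786 mol
V = 0.1786 × 22.4 = 4.001 L

4.00 L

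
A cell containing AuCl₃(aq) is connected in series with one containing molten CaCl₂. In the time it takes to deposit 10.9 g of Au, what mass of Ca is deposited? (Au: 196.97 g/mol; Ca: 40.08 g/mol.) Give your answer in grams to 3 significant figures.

n(Au) = 10.9 / 196.97 = 0.05534 mol
Au³⁺ + 3e⁻ → Au, so n(e⁻) = 3 × 0.05534 = 0.1660 mol
The cells are in series, so the same charge (and hence the same n(e⁻) = 0.1660 mol) passes through both.
Ca²⁺ + 2e⁻ → Ca, so n(Ca) = 0.1660 / 2 = 0.08300 mol
m(Ca) = 0.08300 × 40.08 = 3.33 g

3.33 g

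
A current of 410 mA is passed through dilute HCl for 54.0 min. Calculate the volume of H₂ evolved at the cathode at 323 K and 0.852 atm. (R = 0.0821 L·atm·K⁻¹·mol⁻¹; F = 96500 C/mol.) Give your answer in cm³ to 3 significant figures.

Charge passed = 0.410 × 3240 = 1328 C
n(e⁻) = 1328 / 96500 = 0.01376 mol
2H⁺ + 2e⁻ → H₂, so n(H₂) = 0.01376 / 2 = 0.006880 mol
V = nRT/P = 0.006880 × 0.0821 × 323 / 0.852 = 0.2141 L
= 214 cm³

214 cm³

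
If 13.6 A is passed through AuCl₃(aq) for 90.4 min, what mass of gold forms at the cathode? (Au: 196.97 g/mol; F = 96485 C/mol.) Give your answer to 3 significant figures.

Charge passed = 13.6 × 5424 = 73770 C
n(e⁻) = 73770 / 96485 = 0.7646 mol
Au³⁺ + 3e⁻ → Au, so n(Au) = 0.7646 / 3 = 0.2549 mol
m = 0.2549 × 196.97 = 50.2 g

50.2 g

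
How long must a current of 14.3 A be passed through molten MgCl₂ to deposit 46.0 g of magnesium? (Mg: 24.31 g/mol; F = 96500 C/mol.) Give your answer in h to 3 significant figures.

7.09 h

n(Mg) = 46.0 / 24.31 = 1.892 mol
Mg²⁺ + 2e⁻ → Mg, so n(e⁻) = 2 × 1.892 = 3.784 mol
Q = 3.784 × 96500 = 3.652×10^5 C
t = Q / I = 3.652×10^5 / 14.3 = 25540 s = 7.09 h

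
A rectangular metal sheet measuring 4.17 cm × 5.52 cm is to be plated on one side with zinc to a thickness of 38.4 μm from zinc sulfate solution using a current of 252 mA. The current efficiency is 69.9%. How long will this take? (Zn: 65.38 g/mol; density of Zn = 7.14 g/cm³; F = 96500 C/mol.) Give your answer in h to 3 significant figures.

2.94 h

Plated area = 4.17 × 5.52 = 23.02 cm²
Volume = 23.02 × 38.4×10⁻⁴ cm = 0.08840 cm³
m(Zn) = 0.08840 × 7.14 = 0.6312 g
n(Zn) = 0.6312 / 65.38 = 0.009654 mol; n(e⁻) = 2 × 0.009654 = 0.01931 mol
Q = 0.01931 × 96500 / 0.699 = 2666 C
t = 2666 / 0.252 = 10580 s = 2.94 h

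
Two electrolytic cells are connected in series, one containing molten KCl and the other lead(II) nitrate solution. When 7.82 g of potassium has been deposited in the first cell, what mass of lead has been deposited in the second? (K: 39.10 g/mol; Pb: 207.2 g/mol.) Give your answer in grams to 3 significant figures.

20.7 g

n(K) = 7.82 / 39.10 = 0.2000 mol
K⁺ + e⁻ → K, so n(e⁻) = 0.2000 mol
Same current for the same time ⇒ same n(e⁻) = 0.2000 mol in both cells.
Pb²⁺ + 2e⁻ → Pb, so n(Pb) = 0.2000 / 2 = 0.1000 mol
m(Pb) = 0.1000 × 207.2 = 20.7 g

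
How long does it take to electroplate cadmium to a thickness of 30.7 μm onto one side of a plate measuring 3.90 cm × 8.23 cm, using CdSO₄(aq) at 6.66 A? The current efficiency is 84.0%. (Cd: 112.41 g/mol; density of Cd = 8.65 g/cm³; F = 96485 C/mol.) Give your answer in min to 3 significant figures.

4.36 min

Plated area = 3.90 × 8.23 = 32.10 cm²
Volume = 32.10 × 30.7×10⁻⁴ cm = 0.09855 cm³
m(Cd) = 0.09855 × 8.65 = 0.8525 g
n(Cd) = 0.8525 / 112.41 = 0.007584 mol; n(e⁻) = 2 × 0.007584 = 0.01517 mol
Q = 0.01517 × 96485 / 0.840 = 1742 C
t = 1742 / 6.66 = 261.6 s = 4.36 min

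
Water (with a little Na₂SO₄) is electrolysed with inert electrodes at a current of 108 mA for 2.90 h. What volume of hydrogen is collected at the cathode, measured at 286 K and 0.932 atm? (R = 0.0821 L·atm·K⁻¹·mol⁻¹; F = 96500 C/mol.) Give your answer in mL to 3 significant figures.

147 mL

Q = 0.108 A × 10440 s = 1128 C
n(e⁻) = 1128 / 96500 = 0.01169 mol
2H⁺ + 2e⁻ → H₂, so n(H₂) = 0.01169 / 2 = 0.005845 mol
V = nRT/P = 0.005845 × 0.0821 × 286 / 0.932 = 0.1473 L
= 147 mL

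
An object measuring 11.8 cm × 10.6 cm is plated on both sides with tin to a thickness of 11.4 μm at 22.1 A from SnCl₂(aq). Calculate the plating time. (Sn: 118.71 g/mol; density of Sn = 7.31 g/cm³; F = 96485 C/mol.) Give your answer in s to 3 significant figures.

Plated area = 2 × 11.8 × 10.6 = 250.2 cm²
Volume = 250.2 × 11.4×10⁻⁴ cm = 0.2852 cm³
m(Sn) = 0.2852 × 7.31 = 2.085 g
n(Sn) = 2.085 / 118.71 = 0.01756 mol; n(e⁻) = 2 × 0.01756 = 0.03512 mol
Q = 0.03512 × 96485 = 3389 C
t = 3389 / 22.1 = 153.3 s

153 s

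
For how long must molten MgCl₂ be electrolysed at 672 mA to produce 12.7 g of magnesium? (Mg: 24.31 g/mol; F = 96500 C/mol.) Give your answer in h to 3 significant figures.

41.7 h

n(Mg) = 12.7 / 24.31 = 0.5224 mol
Mg²⁺ + 2e⁻ → Mg, so n(e⁻) = 2 × 0.5224 = 1.045 mol
Q = 1.045 × 96500 = 1.008×10^5 C
t = Q / I = 1.008×10^5 / 0.672 = 1.500×10^5 s = 41.7 h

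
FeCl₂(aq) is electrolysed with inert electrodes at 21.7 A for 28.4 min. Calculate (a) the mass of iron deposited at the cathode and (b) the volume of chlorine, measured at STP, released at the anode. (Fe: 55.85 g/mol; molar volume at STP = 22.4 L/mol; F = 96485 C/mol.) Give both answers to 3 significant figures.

Q = 21.7 × 1704 = 36980 C; n(e⁻) = 36980 / 96485 = 0.3833 mol
Cathode: Fe²⁺ + 2e⁻ → Fe → n(Fe) = 0.3833/2 = 0.1917 mol → 10.7 g
Anode: 2Cl⁻ → Cl₂ + 2e⁻ → n(Cl₂) = 0.3833/2 = 0.1917 mol → 4.29 L

10.7 g Fe; 4.29 L Cl₂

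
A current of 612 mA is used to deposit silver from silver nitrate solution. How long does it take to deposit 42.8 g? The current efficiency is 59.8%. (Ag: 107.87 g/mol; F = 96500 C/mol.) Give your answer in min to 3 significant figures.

n(Ag) = 42.8 / 107.87 = 0.3968 mol
Ag⁺ + e⁻ → Ag, so n(e⁻) = 0.3968 mol
Q = 0.3968 × 96500 / 0.598 = 64030 C
t = Q / I = 64030 / 0.612 = 1.046×10^5 s = 1740 min

1740 min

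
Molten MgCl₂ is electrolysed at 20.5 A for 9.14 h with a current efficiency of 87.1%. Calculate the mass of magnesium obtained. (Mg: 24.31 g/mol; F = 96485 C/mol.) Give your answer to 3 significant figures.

Q = 20.5 × 32904 = 6.745×10^5 C
n(e⁻) = 6.745×10^5 / 96485 = 6.991 mol
Mg²⁺ + 2e⁻ → Mg, so theoretical m(Mg) = 3.496 × 24.31 = 84.99 g
Actual mass = 87.1% × 84.99 = 74.0 g

74.0 g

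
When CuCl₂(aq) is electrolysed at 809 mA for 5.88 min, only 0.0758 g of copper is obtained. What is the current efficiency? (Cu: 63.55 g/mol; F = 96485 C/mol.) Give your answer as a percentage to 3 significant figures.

Q = 0.809 × 352.8 = 285.4 C
n(e⁻) = 285.4 / 96485 = 0.002958 mol
Cu²⁺ + 2e⁻ → Cu, so theoretical n(Cu) = 0.001479 mol → 0.09399 g
Efficiency = 0.0758 / 0.09399 = 0.8065 = 80.6%

80.6%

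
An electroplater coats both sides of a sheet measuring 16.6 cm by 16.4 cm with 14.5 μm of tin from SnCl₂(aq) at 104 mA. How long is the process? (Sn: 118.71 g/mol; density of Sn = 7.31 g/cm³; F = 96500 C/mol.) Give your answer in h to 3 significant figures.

25.1 h

Plated area = 2 × 16.6 × 16.4 = 544.5 cm²
Volume = 544.5 × 14.5×10⁻⁴ cm = 0.7895 cm³
m(Sn) = 0.7895 × 7.31 = 5.771 g
n(Sn) = 5.771 / 118.71 = 0.04861 mol; n(e⁻) = 2 × 0.04861 = 0.09722 mol
Q = 0.09722 × 96500 = 9382 C
t = 9382 / 0.104 = 90210 s = 25.1 h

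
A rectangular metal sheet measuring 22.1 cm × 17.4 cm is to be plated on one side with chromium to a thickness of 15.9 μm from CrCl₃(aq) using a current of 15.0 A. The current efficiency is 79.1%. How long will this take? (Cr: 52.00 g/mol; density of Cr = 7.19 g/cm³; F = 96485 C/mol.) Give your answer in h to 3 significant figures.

Plated area = 22.1 × 17.4 = 384.5 cm²
Volume = 384.5 × 15.9×10⁻⁴ cm = 0.6114 cm³
m(Cr) = 0.6114 × 7.19 = 4.396 g
n(Cr) = 4.396 / 52.00 = 0.08454 mol; n(e⁻) = 3 × 0.08454 = 0.2536 mol
Q = 0.2536 × 96485 / 0.791 = 30930 C
t = 30930 / 15.0 = 2062 s = 0.573 h

0.573 h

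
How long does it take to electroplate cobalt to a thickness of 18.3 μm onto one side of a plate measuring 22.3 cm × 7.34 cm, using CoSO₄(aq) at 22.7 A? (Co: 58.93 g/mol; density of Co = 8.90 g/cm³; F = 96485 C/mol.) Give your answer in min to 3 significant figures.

Plated area = 22.3 × 7.34 = 163.7 cm²
Volume = 163.7 × 18.3×10⁻⁴ cm = 0.2996 cm³
m(Co) = 0.2996 × 8.90 = 2.666 g
n(Co) = 2.666 / 58.93 = 0.04524 mol; n(e⁻) = 2 × 0.04524 = 0.09048 mol
Q = 0.09048 × 96485 = 8730 C
t = 8730 / 22.7 = 384.6 s = 6.41 min

6.41 min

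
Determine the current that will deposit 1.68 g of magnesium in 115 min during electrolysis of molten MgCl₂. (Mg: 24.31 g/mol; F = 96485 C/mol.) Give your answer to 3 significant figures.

n(Mg) = 1.68 / 24.31 = 0.06911 mol
Mg²⁺ + 2e⁻ → Mg, so n(e⁻) = 2 × 0.06911 = 0.1382 mol
Q = 0.1382 × 96485 = 13330 C
I = Q / t = 13330 / 6900 s = 1.93 A

1.93 A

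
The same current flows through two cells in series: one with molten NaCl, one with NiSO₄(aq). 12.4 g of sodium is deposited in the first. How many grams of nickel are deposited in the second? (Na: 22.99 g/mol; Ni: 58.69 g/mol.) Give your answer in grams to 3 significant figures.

n(Na) = 12.4 / 22.99 = 0.5394 mol
Na⁺ + e⁻ → Na, so n(e⁻) = 0.5394 mol
Same current for the same time ⇒ same n(e⁻) = 0.5394 mol in both cells.
Ni²⁺ + 2e⁻ → Ni, so n(Ni) = 0.5394 / 2 = 0.2697 mol
m(Ni) = 0.2697 × 58.69 = 15.8 g

15.8 g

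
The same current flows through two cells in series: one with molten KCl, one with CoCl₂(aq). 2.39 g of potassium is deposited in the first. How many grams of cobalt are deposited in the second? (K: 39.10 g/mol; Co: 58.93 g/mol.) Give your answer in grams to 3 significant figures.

n(K) = 2.39 / 39.10 = 0.06113 mol
K⁺ + e⁻ → K, so n(e⁻) = 0.06113 mol
Same current for the same time ⇒ same n(e⁻) = 0.06113 mol in both cells.
Co²⁺ + 2e⁻ → Co, so n(Co) = 0.06113 / 2 = 0.03057 mol
m(Co) = 0.03057 × 58.93 = 1.80 g

1.80 g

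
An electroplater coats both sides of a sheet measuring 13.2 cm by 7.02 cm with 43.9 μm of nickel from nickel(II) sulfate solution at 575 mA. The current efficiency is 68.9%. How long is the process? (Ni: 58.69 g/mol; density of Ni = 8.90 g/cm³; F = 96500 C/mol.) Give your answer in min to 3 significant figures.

Plated area = 2 × 13.2 × 7.02 = 185.3 cm²
Volume = 185.3 × 43.9×10⁻⁴ cm = 0.8135 cm³
m(Ni) = 0.8135 × 8.90 = 7.240 g
n(Ni) = 7.240 / 58.69 = 0.1234 mol; n(e⁻) = 2 × 0.1234 = 0.2468 mol
Q = 0.2468 × 96500 / 0.689 = 34570 C
t = 34570 / 0.575 = 60120 s = 1000 min

1000 min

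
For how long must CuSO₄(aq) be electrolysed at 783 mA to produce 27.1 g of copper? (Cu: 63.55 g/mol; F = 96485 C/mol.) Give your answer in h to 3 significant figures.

n(Cu) = 27.1 / 63.55 = 0.4264 mol
Cu²⁺ + 2e⁻ → Cu, so n(e⁻) = 2 × 0.4264 = 0.8528 mol
Q = 0.8528 × 96485 = 82280 C
t = Q / I = 82280 / 0.783 = 1.051×10^5 s = 29.2 h

29.2 h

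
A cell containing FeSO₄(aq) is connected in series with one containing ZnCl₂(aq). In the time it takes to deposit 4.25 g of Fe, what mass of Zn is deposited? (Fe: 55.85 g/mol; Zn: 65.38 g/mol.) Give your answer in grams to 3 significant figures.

4.98 g

n(Fe) = 4.25 / 55.85 = 0.07610 mol
Fe²⁺ + 2e⁻ → Fe, so n(e⁻) = 2 × 0.07610 = 0.1522 mol
The cells are in series, so the same charge (and hence the same n(e⁻) = 0.1522 mol) passes through both.
Zn²⁺ + 2e⁻ → Zn, so n(Zn) = 0.1522 / 2 = 0.07610 mol
m(Zn) = 0.07610 × 65.38 = 4.98 g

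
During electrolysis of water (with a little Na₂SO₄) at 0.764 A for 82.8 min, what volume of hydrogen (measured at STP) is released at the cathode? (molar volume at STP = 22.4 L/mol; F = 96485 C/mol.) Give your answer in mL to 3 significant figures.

Q = It = 0.764 × 4968 = 3796 C
Moles of electrons = 3796 / 96485 = 0.03934 mol
2H⁺ + 2e⁻ → H₂, so n(H₂) = 0.03934 / 2 = 0.01967 mol
V = 0.01967 × 22.4 = 0.4406 L
= 441 mL

441 mL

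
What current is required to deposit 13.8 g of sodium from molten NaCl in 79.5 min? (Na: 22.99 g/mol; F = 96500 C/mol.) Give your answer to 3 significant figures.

12.1 A

n(Na) = 13.8 / 22.99 = 0.6003 mol
Na⁺ + e⁻ → Na, so n(e⁻) = 0.6003 mol
Q = 0.6003 × 96500 = 57930 C
I = Q / t = 57930 / 4770 s = 12.1 A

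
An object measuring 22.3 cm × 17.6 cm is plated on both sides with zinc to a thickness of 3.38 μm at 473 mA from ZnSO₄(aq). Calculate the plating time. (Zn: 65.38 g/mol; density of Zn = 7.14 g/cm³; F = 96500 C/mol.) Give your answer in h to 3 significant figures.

3.28 h

Plated area = 2 × 22.3 × 17.6 = 785.0 cm²
Volume = 785.0 × 3.38×10⁻⁴ cm = 0.2653 cm³
m(Zn) = 0.2653 × 7.14 = 1.894 g
n(Zn) = 1.894 / 65.38 = 0.02897 mol; n(e⁻) = 2 × 0.02897 = 0.05794 mol
Q = 0.05794 × 96500 = 5591 C
t = 5591 / 0.473 = 11820 s = 3.28 h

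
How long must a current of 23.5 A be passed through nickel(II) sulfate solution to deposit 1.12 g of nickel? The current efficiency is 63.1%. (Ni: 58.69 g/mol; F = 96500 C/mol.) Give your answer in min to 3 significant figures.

4.14 min

n(Ni) = 1.12 / 58.69 = 0.01908 mol
Ni²⁺ + 2e⁻ → Ni, so n(e⁻) = 2 × 0.01908 = 0.03816 mol
Q = 0.03816 × 96500 / 0.631 = 5836 C
t = Q / I = 5836 / 23.5 = 248.3 s = 4.14 min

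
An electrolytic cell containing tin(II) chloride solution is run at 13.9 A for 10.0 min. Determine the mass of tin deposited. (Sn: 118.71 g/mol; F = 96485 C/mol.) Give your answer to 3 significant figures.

5.13 g

Charge passed = 13.9 × 600 = 8340 C
n(e⁻) = Q/F = 8340/96485 = 0.08644 mol
Sn²⁺ + 2e⁻ → Sn, so n(Sn) = 0.08644 / 2 = 0.04322 mol
m = 0.04322 × 118.71 = 5.13 g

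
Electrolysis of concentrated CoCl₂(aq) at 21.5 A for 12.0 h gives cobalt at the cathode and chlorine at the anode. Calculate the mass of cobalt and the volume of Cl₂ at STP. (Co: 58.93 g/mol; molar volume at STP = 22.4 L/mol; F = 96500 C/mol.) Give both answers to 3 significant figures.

Q = 21.5 × 43200 = 9.288×10^5 C; n(e⁻) = 9.288×10^5 / 96500 = 9.625 mol
Cathode: Co²⁺ + 2e⁻ → Co → n(Co) = 9.625/2 = 4.813 mol → 284 g
Anode: 2Cl⁻ → Cl₂ + 2e⁻ → n(Cl₂) = 9.625/2 = 4.813 mol → 108 L

284 g Co; 108 L Cl₂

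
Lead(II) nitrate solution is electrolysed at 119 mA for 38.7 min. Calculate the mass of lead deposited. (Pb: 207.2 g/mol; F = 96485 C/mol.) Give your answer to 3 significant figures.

Q = It = 0.119 × 2322 = 276.3 C
n(e⁻) = Q/F = 276.3/96485 = 0.002864 mol
Pb²⁺ + 2e⁻ → Pb, so n(Pb) = 0.002864 / 2 = 0.001432 mol
m = 0.001432 × 207.2 = 0.297 g

0.297 g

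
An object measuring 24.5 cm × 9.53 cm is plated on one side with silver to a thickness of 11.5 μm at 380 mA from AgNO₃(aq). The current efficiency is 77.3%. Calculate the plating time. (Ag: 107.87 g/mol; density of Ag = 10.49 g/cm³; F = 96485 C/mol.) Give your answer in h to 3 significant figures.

Plated area = 24.5 × 9.53 = 233.5 cm²
Volume = 233.5 × 11.5×10⁻⁴ cm = 0.2685 cm³
m(Ag) = 0.2685 × 10.49 = 2.817 g
n(Ag) = 2.817 / 107.87 = 0.02611 mol; n(e⁻) = 0.02611 mol
Q = 0.02611 × 96485 / 0.773 = 3259 C
t = 3259 / 0.380 = 8576 s = 2.38 h

2.38 h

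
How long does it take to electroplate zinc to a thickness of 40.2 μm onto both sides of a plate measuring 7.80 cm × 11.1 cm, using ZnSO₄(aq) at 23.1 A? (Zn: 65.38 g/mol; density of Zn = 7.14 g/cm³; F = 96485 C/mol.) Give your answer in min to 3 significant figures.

10.6 min

Plated area = 2 × 7.80 × 11.1 = 173.2 cm²
Volume = 173.2 × 40.2×10⁻⁴ cm = 0.6963 cm³
m(Zn) = 0.6963 × 7.14 = 4.972 g
n(Zn) = 4.972 / 65.38 = 0.07605 mol; n(e⁻) = 2 × 0.07605 = 0.1521 mol
Q = 0.1521 × 96485 = 14680 C
t = 14680 / 23.1 = 635.5 s = 10.6 min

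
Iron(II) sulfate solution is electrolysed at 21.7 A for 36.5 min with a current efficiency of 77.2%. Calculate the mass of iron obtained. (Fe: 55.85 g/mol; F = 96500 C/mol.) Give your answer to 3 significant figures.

Q = 21.7 × 2190 = 47520 C
n(e⁻) = 47520 / 96500 = 0.4924 mol
Fe²⁺ + 2e⁻ → Fe, so theoretical m(Fe) = 0.2462 × 55.85 = 13.75 g
Actual mass = 77.2% × 13.75 = 10.6 g

10.6 g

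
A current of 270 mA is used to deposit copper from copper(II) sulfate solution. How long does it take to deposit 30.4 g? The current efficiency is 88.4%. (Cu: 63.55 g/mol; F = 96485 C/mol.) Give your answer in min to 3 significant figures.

n(Cu) = 30.4 / 63.55 = 0.4784 mol
Cu²⁺ + 2e⁻ → Cu, so n(e⁻) = 2 × 0.4784 = 0.9568 mol
Q = 0.9568 × 96485 / 0.884 = 1.044×10^5 C
t = Q / I = 1.044×10^5 / 0.270 = 3.867×10^5 s = 6450 min

6450 min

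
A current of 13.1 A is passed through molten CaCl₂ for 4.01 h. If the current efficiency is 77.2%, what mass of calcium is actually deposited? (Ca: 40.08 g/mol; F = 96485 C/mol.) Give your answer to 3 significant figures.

30.3 g

Q = 13.1 × 14436 = 1.891×10^5 C
n(e⁻) = 1.891×10^5 / 96485 = 1.960 mol
Ca²⁺ + 2e⁻ → Ca, so theoretical m(Ca) = 0.9800 × 40.08 = 39.28 g
Actual mass = 77.2% × 39.28 = 30.3 g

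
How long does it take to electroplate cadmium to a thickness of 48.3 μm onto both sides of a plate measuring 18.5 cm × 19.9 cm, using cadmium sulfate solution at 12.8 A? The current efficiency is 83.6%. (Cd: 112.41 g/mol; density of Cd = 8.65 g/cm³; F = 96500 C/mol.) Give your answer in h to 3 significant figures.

Plated area = 2 × 18.5 × 19.9 = 736.3 cm²
Volume = 736.3 × 48.3×10⁻⁴ cm = 3.556 cm³
m(Cd) = 3.556 × 8.65 = 30.76 g
n(Cd) = 30.76 / 112.41 = 0.2736 mol; n(e⁻) = 2 × 0.2736 = 0.5472 mol
Q = 0.5472 × 96500 / 0.836 = 63160 C
t = 63160 / 12.8 = 4934 s = 1.37 h

1.37 h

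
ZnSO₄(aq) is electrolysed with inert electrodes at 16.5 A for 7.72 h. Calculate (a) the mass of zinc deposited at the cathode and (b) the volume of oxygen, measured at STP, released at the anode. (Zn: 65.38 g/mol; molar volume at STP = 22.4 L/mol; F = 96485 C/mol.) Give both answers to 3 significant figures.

Q = 16.5 × 27792 = 4.586×10^5 C; n(e⁻) = 4.586×10^5 / 96485 = 4.753 mol
Cathode: Zn²⁺ + 2e⁻ → Zn → n(Zn) = 4.753/2 = 2.377 mol → 155 g
Anode: 2H₂O → O₂ + 4H⁺ + 4e⁻ → n(O₂) = 4.753/4 = 1.188 mol → 26.6 L

155 g Zn; 26.6 L O₂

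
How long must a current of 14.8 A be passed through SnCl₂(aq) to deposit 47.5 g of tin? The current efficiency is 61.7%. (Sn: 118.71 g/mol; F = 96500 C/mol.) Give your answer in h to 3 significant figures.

2.35 h

n(Sn) = 47.5 / 118.71 = 0.4001 mol
Sn²⁺ + 2e⁻ → Sn, so n(e⁻) = 2 × 0.4001 = 0.8002 mol
Q = 0.8002 × 96500 / 0.617 = 1.252×10^5 C
t = Q / I = 1.252×10^5 / 14.8 = 8459 s = 2.35 h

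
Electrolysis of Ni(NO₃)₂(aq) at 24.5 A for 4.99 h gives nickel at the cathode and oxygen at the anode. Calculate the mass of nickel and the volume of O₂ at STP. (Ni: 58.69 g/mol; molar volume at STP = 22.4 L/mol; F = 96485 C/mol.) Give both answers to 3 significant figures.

Q = 24.5 × 17964 = 4.401×10^5 C; n(e⁻) = 4.401×10^5 / 96485 = 4.561 mol
Cathode: Ni²⁺ + 2e⁻ → Ni → n(Ni) = 4.561/2 = 2.281 mol → 134 g
Anode: 2H₂O → O₂ + 4H⁺ + 4e⁻ → n(O₂) = 4.561/4 = 1.140 mol → 25.5 L

134 g Ni; 25.5 L O₂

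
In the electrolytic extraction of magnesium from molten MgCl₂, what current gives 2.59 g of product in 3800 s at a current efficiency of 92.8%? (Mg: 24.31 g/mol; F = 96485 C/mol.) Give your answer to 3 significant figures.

5.83 A

n(Mg) = 2.59 / 24.31 = 0.1065 mol
Mg²⁺ + 2e⁻ → Mg, so n(e⁻) = 2 × 0.1065 = 0.2130 mol
Q = 0.2130 × 96485 / 0.928 = 22150 C
I = Q / t = 22150 / 3800 s = 5.83 A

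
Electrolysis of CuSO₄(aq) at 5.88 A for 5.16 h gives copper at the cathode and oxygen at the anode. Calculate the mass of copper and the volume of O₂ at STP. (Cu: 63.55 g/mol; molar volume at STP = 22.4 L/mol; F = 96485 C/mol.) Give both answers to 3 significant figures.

Q = 5.88 × 18576 = 1.092×10^5 C; n(e⁻) = 1.092×10^5 / 96485 = 1.132 mol
Cathode: Cu²⁺ + 2e⁻ → Cu → n(Cu) = 1.132/2 = 0.5660 mol → 36.0 g
Anode: 2H₂O → O₂ + 4H⁺ + 4e⁻ → n(O₂) = 1.132/4 = 0.2830 mol → 6.34 L

36.0 g Cu; 6.34 L O₂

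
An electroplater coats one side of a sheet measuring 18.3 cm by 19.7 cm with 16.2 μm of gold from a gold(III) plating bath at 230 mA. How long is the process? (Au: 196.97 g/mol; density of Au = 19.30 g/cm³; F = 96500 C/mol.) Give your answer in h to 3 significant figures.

20.0 h

Plated area = 18.3 × 19.7 = 360.5 cm²
Volume = 360.5 × 16.2×10⁻⁴ cm = 0.5840 cm³
m(Au) = 0.5840 × 19.30 = 11.27 g
n(Au) = 11.27 / 196.97 = 0.05722 mol; n(e⁻) = 3 × 0.05722 = 0.1717 mol
Q = 0.1717 × 96500 = 16570 C
t = 16570 / 0.230 = 72040 s = 20.0 h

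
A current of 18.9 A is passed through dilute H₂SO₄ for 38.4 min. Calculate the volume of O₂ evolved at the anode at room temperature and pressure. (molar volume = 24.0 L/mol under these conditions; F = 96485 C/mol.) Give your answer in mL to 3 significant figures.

2710 mL

Q = It = 18.9 × 2304 = 43550 C
n(e⁻) = 43550 / 96485 = 0.4514 mol
2H₂O → O₂ + 4H⁺ + 4e⁻, so n(O₂) = 0.4514 / 4 = 0.1129 mol
V = 0.1129 × 24.0 = 2.710 L
= 2710 mL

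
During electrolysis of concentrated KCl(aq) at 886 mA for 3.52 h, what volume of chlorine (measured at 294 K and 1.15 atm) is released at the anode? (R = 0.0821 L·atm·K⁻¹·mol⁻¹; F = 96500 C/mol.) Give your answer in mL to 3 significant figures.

1220 mL

Q = 0.886 A × 12672 s = 11230 C
n(e⁻) = Q/F = 11230/96500 = 0.1164 mol
2Cl⁻ → Cl₂ + 2e⁻, so n(Cl₂) = 0.1164 / 2 = 0.05820 mol
V = nRT/P = 0.05820 × 0.0821 × 294 / 1.15 = 1.222 L
= 1220 mL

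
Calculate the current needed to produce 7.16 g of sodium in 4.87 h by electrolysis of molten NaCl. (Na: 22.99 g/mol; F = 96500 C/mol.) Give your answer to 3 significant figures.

n(Na) = 7.16 / 22.99 = 0.3114 mol
Na⁺ + e⁻ → Na, so n(e⁻) = 0.3114 mol
Q = 0.3114 × 96500 = 30050 C
I = Q / t = 30050 / 17532 s = 1.71 A

1.71 A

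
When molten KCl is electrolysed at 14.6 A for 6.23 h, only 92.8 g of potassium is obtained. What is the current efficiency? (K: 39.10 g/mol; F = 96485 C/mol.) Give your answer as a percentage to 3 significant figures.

69.9%

Q = 14.6 × 22428 = 3.274×10^5 C
n(e⁻) = 3.274×10^5 / 96485 = 3.393 mol
K⁺ + e⁻ → K, so theoretical n(K) = 3.393 mol → 132.7 g
Efficiency = 92.8 / 132.7 = 0.6993 = 69.9%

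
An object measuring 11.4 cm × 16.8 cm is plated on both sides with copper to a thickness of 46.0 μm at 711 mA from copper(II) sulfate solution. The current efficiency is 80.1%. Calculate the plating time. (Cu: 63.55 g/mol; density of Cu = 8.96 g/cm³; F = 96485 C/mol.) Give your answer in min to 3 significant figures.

1400 min

Plated area = 2 × 11.4 × 16.8 = 383.0 cm²
Volume = 383.0 × 46.0×10⁻⁴ cm = 1.762 cm³
m(Cu) = 1.762 × 8.96 = 15.79 g
n(Cu) = 15.79 / 63.55 = 0.2485 mol; n(e⁻) = 2 × 0.2485 = 0.4970 mol
Q = 0.4970 × 96485 / 0.801 = 59870 C
t = 59870 / 0.711 = 84210 s = 1400 min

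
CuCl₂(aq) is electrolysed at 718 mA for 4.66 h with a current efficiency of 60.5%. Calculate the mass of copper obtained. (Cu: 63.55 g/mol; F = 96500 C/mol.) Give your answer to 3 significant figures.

Q = 0.718 × 16776 = 12050 C
n(e⁻) = 12050 / 96500 = 0.1249 mol
Cu²⁺ + 2e⁻ → Cu, so theoretical m(Cu) = 0.06245 × 63.55 = 3.969 g
Actual mass = 60.5% × 3.969 = 2.40 g

2.40 g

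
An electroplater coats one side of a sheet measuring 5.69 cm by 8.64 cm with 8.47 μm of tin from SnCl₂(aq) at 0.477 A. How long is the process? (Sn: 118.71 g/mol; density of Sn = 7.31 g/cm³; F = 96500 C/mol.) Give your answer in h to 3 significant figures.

0.288 h

Plated area = 5.69 × 8.64 = 49.16 cm²
Volume = 49.16 × 8.47×10⁻⁴ cm = 0.04164 cm³
m(Sn) = 0.04164 × 7.31 = 0.3044 g
n(Sn) = 0.3044 / 118.71 = 0.002564 mol; n(e⁻) = 2 × 0.002564 = 0.005128 mol
Q = 0.005128 × 96500 = 494.9 C
t = 494.9 / 0.477 = 1038 s = 0.288 h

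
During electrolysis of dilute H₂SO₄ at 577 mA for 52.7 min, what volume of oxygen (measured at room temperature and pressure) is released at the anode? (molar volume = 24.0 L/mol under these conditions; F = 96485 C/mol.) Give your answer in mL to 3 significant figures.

Charge passed = 0.577 × 3162 = 1824 C
n(e⁻) = Q/F = 1824/96485 = 0.01890 mol
2H₂O → O₂ + 4H⁺ + 4e⁻, so n(O₂) = 0.01890 / 4 = 0.004725 mol
V = 0.004725 × 24.0 = 0.1134 L
= 113 mL

113 mL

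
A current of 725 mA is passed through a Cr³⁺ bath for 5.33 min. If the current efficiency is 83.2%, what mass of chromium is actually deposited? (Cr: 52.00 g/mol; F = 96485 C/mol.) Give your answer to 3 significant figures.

0.0347 g

Q = 0.725 × 319.8 = 231.9 C
n(e⁻) = 231.9 / 96485 = 0.002403 mol
Cr³⁺ + 3e⁻ → Cr, so theoretical m(Cr) = 8.010×10^-4 × 52.00 = 0.04165 g
Actual mass = 83.2% × 0.04165 = 0.0347 g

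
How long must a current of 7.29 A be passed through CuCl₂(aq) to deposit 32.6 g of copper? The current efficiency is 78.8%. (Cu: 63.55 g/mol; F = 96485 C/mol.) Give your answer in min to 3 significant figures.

n(Cu) = 32.6 / 63.55 = 0.5130 mol
Cu²⁺ + 2e⁻ → Cu, so n(e⁻) = 2 × 0.5130 = 1.026 mol
Q = 1.026 × 96485 / 0.788 = 1.256×10^5 C
t = Q / I = 1.256×10^5 / 7.29 = 17230 s = 287 min

287 min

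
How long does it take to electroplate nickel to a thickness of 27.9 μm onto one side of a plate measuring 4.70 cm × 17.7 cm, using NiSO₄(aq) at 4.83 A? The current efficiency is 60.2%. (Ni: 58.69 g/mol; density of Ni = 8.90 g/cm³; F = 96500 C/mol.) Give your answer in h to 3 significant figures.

0.649 h

Plated area = 4.70 × 17.7 = 83.19 cm²
Volume = 83.19 × 27.9×10⁻⁴ cm = 0.2321 cm³
m(Ni) = 0.2321 × 8.90 = 2.066 g
n(Ni) = 2.066 / 58.69 = 0.03520 mol; n(e⁻) = 2 × 0.03520 = 0.07040 mol
Q = 0.07040 × 96500 / 0.602 = 11290 C
t = 11290 / 4.83 = 2337 s = 0.649 h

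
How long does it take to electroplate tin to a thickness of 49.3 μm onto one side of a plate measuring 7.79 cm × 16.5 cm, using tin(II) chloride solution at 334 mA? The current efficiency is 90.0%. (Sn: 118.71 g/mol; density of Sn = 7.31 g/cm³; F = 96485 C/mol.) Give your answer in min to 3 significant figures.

Plated area = 7.79 × 16.5 = 128.5 cm²
Volume = 128.5 × 49.3×10⁻⁴ cm = 0.6335 cm³
m(Sn) = 0.6335 × 7.31 = 4.631 g
n(Sn) = 4.631 / 118.71 = 0.03901 mol; n(e⁻) = 2 × 0.03901 = 0.07802 mol
Q = 0.07802 × 96485 / 0.900 = 8364 C
t = 8364 / 0.334 = 25040 s = 417 min

417 min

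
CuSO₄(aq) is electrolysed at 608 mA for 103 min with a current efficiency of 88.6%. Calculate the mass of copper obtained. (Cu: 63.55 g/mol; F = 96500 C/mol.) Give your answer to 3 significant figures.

1.10 g

Q = 0.608 × 6180 = 3757 C
n(e⁻) = 3757 / 96500 = 0.03893 mol
Cu²⁺ + 2e⁻ → Cu, so theoretical m(Cu) = 0.01947 × 63.55 = 1.237 g
Actual mass = 88.6% × 1.237 = 1.10 g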